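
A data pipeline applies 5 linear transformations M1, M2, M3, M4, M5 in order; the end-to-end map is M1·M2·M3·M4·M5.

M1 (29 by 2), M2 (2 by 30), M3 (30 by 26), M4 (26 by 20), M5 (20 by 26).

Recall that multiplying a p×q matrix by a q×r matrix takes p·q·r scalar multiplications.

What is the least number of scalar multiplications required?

Adjacent pairs: M1M2 = 29·2·30 = 1740; M2M3 = 2·30·26 = 1560; M3M4 = 30·26·20 = 15600; M4M5 = 26·20·26 = 13520.
Length 3: M1..M3: k=1: 0+1560+29·2·26=3068; k=2: 1740+0+29·30·26=24360 → min 3068 | M2..M4: k=2: 0+15600+2·30·20=16800; k=3: 1560+0+2·26·20=2600 → min 2600 | M3..M5: k=3: 0+13520+30·26·26=33800; k=4: 15600+0+30·20·26=31200 → min 31200.
Length 4: M1..M4: k=1: 0+2600+29·2·20=3760; k=2: 1740+15600+29·30·20=34740; k=3: 3068+0+29·26·20=18148 → min 3760 | M2..M5: k=2: 0+31200+2·30·26=32760; k=3: 1560+13520+2·26·26=16432; k=4: 2600+0+2·20·26=3640 → min 3640.
Length 5: M1..M5: k=1: 0+3640+29·2·26=5148; k=2: 1740+31200+29·30·26=55560; k=3: 3068+13520+29·26·26=36192; k=4: 3760+0+29·20·26=18840 → min 5148.
Optimal order: (M1·(((M2·M3)·M4)·M5)) with cost 5148.

5148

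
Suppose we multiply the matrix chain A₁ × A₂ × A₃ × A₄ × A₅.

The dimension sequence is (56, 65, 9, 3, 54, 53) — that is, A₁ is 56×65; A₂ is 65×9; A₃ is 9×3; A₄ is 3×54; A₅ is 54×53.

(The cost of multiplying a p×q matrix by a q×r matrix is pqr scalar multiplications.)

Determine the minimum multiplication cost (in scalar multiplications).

Adjacent pairs: A₁A₂ = 56·65·9 = 32760; A₂A₃ = 65·9·3 = 1755; A₃A₄ = 9·3·54 = 1458; A₄A₅ = 3·54·53 = 8586.
Length 3: A₁..A₃: k=1: 0+1755+56·65·3=12675; k=2: 32760+0+56·9·3=34272 → min 12675 | A₂..A₄: k=2: 0+1458+65·9·54=33048; k=3: 1755+0+65·3·54=12285 → min 12285 | A₃..A₅: k=3: 0+8586+9·3·53=10017; k=4: 1458+0+9·54·53=27216 → min 10017.
Length 4: A₁..A₄: k=1: 0+12285+56·65·54=208845; k=2: 32760+1458+56·9·54=61434; k=3: 12675+0+56·3·54=21747 → min 21747 | A₂..A₅: k=2: 0+10017+65·9·53=41022; k=3: 1755+8586+65·3·53=20676; k=4: 12285+0+65·54·53=198315 → min 20676.
Length 5: A₁..A₅: k=1: 0+20676+56·65·53=213596; k=2: 32760+10017+56·9·53=69489; k=3: 12675+8586+56·3·53=30165; k=4: 21747+0+56·54·53=182019 → min 30165.
Optimal order: ((A₁ × (A₂ × A₃)) × (A₄ × A₅)) with cost 30165.

30165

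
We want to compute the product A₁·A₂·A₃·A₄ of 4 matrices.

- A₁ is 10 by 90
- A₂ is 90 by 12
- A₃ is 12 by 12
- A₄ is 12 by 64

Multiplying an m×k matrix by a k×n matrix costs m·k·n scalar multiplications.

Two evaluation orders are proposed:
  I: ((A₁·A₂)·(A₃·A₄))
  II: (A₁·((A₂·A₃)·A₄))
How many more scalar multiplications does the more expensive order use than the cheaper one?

Order I = ((A₁·A₂)·(A₃·A₄)): (A₁·A₂): 10×90 by 90×12 → 10×12, cost 10·90·12 = 10800; (A₃·A₄): 12×12 by 12×64 → 12×64, cost 12·12·64 = 9216; ((A₁·A₂)·(A₃·A₄)): 10×12 by 12×64 → 10×64, cost 10·12·64 = 7680; cumulative 27696. Total 27696.
Order II = (A₁·((A₂·A₃)·A₄)): (A₂·A₃): 90×12 by 12×12 → 90×12, cost 90·12·12 = 12960; ((A₂·A₃)·A₄): 90×12 by 12×64 → 90×64, cost 90·12·64 = 69120; cumulative 82080; (A₁·((A₂·A₃)·A₄)): 10×90 by 90×64 → 10×64, cost 10·90·64 = 57600; cumulative 139680. Total 139680.
Difference: |27696 − 139680| = 111984.

111984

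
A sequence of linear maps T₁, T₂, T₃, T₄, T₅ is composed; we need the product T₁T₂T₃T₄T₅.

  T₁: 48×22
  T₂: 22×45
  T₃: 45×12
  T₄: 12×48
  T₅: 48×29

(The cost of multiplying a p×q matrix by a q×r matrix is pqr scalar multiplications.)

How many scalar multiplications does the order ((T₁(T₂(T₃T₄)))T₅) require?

(T₃T₄): 45×12 by 12×48 → 45×48, cost 45·12·48 = 25920
(T₂(T₃T₄)): 22×45 by 45×48 → 22×48, cost 22·45·48 = 47520; cumulative 73440
(T₁(T₂(T₃T₄))): 48×22 by 22×48 → 48×48, cost 48·22·48 = 50688; cumulative 124128
((T₁(T₂(T₃T₄)))T₅): 48×48 by 48×29 → 48×29, cost 48·48·29 = 66816; cumulative 190944
Total: 190944 scalar multiplications.

190944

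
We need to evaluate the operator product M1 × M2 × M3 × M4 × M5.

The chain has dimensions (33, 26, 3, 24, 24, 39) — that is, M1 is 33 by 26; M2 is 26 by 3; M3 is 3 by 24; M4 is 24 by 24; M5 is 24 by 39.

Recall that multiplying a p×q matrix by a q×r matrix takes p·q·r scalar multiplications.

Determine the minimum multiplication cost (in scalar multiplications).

Adjacent pairs: M1M2 = 33·26·3 = 2574; M2M3 = 26·3·24 = 1872; M3M4 = 3·24·24 = 1728; M4M5 = 24·24·39 = 22464.
Length 3: M1..M3: k=1: 0+1872+33·26·24=22464; k=2: 2574+0+33·3·24=4950 → min 4950 | M2..M4: k=2: 0+1728+26·3·24=3600; k=3: 1872+0+26·24·24=16848 → min 3600 | M3..M5: k=3: 0+22464+3·24·39=25272; k=4: 1728+0+3·24·39=4536 → min 4536.
Length 4: M1..M4: k=1: 0+3600+33·26·24=24192; k=2: 2574+1728+33·3·24=6678; k=3: 4950+0+33·24·24=23958 → min 6678 | M2..M5: k=2: 0+4536+26·3·39=7578; k=3: 1872+22464+26·24·39=48672; k=4: 3600+0+26·24·39=27936 → min 7578.
Length 5: M1..M5: k=1: 0+7578+33·26·39=41040; k=2: 2574+4536+33·3·39=10971; k=3: 4950+22464+33·24·39=58302; k=4: 6678+0+33·24·39=37566 → min 10971.
Optimal order: ((M1 × M2) × ((M3 × M4) × M5)) with cost 10971.

10971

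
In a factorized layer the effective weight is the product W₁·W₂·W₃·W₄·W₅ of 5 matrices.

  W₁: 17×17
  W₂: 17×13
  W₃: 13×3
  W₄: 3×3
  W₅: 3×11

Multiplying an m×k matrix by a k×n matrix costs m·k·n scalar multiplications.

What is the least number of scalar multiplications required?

2190

Adjacent pairs: W₁W₂ = 17·17·13 = 3757; W₂W₃ = 17·13·3 = 663; W₃W₄ = 13·3·3 = 117; W₄W₅ = 3·3·11 = 99.
Length 3: W₁..W₃: k=1: 0+663+17·17·3=1530; k=2: 3757+0+17·13·3=4420 → min 1530 | W₂..W₄: k=2: 0+117+17·13·3=780; k=3: 663+0+17·3·3=816 → min 780 | W₃..W₅: k=3: 0+99+13·3·11=528; k=4: 117+0+13·3·11=546 → min 528.
Length 4: W₁..W₄: k=1: 0+780+17·17·3=1647; k=2: 3757+117+17·13·3=4537; k=3: 1530+0+17·3·3=1683 → min 1647 | W₂..W₅: k=2: 0+528+17·13·11=2959; k=3: 663+99+17·3·11=1323; k=4: 780+0+17·3·11=1341 → min 1323.
Length 5: W₁..W₅: k=1: 0+1323+17·17·11=4502; k=2: 3757+528+17·13·11=6716; k=3: 1530+99+17·3·11=2190; k=4: 1647+0+17·3·11=2208 → min 2190.
Optimal order: ((W₁·(W₂·W₃))·(W₄·W₅)) with cost 2190.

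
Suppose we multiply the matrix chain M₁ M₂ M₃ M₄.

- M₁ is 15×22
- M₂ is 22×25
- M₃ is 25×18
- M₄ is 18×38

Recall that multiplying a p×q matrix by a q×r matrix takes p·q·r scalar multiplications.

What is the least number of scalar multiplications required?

Adjacent pairs: M₁M₂ = 15·22·25 = 8250; M₂M₃ = 22·25·18 = 9900; M₃M₄ = 25·18·38 = 17100.
Length 3: M₁..M₃: k=1: 0+9900+15·22·18=15840; k=2: 8250+0+15·25·18=15000 → min 15000 | M₂..M₄: k=2: 0+17100+22·25·38=38000; k=3: 9900+0+22·18·38=24948 → min 24948.
Length 4: M₁..M₄: k=1: 0+24948+15·22·38=37488; k=2: 8250+17100+15·25·38=39600; k=3: 15000+0+15·18·38=25260 → min 25260.
Optimal order: (((M₁ M₂) M₃) M₄) with cost 25260.

25260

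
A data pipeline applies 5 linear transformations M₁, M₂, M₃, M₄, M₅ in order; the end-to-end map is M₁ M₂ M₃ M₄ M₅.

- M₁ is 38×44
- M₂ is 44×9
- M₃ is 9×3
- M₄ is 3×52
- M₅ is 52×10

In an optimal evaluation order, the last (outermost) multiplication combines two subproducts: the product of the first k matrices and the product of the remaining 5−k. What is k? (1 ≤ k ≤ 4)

3

Adjacent pairs: M₁M₂ = 38·44·9 = 15048; M₂M₃ = 44·9·3 = 1188; M₃M₄ = 9·3·52 = 1404; M₄M₅ = 3·52·10 = 1560.
Length 3: M₁..M₃: k=1: 0+1188+38·44·3=6204; k=2: 15048+0+38·9·3=16074 → min 6204 | M₂..M₄: k=2: 0+1404+44·9·52=21996; k=3: 1188+0+44·3·52=8052 → min 8052 | M₃..M₅: k=3: 0+1560+9·3·10=1830; k=4: 1404+0+9·52·10=6084 → min 1830.
Length 4: M₁..M₄: k=1: 0+8052+38·44·52=94996; k=2: 15048+1404+38·9·52=34236; k=3: 6204+0+38·3·52=12132 → min 12132 | M₂..M₅: k=2: 0+1830+44·9·10=5790; k=3: 1188+1560+44·3·10=4068; k=4: 8052+0+44·52·10=30932 → min 4068.
Top-level splits: k=1: (M₁..M₁)·(M₂..M₅) → 0+4068+38·44·10 = 20788; k=2: (M₁..M₂)·(M₃..M₅) → 15048+1830+38·9·10 = 20298; k=3: (M₁..M₃)·(M₄..M₅) → 6204+1560+38·3·10 = 8904; k=4: (M₁..M₄)·(M₅..M₅) → 12132+0+38·52·10 = 31892.
Best split is after M₃, i.e. k = 3.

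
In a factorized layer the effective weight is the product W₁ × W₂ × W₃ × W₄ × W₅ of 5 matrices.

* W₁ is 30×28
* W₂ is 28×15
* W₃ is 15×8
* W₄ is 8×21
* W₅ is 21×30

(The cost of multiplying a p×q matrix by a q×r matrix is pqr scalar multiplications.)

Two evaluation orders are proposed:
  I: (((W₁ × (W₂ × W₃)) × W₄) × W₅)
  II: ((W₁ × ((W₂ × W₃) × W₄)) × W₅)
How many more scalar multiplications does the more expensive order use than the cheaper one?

Order I = (((W₁ × (W₂ × W₃)) × W₄) × W₅): (W₂ × W₃): 28×15 by 15×8 → 28×8, cost 28·15·8 = 3360; (W₁ × (W₂ × W₃)): 30×28 by 28×8 → 30×8, cost 30·28·8 = 6720; cumulative 10080; ((W₁ × (W₂ × W₃)) × W₄): 30×8 by 8×21 → 30×21, cost 30·8·21 = 5040; cumulative 15120; (((W₁ × (W₂ × W₃)) × W₄) × W₅): 30×21 by 21×30 → 30×30, cost 30·21·30 = 18900; cumulative 34020. Total 34020.
Order II = ((W₁ × ((W₂ × W₃) × W₄)) × W₅): (W₂ × W₃): 28×15 by 15×8 → 28×8, cost 28·15·8 = 3360; ((W₂ × W₃) × W₄): 28×8 by 8×21 → 28×21, cost 28·8·21 = 4704; cumulative 8064; (W₁ × ((W₂ × W₃) × W₄)): 30×28 by 28×21 → 30×21, cost 30·28·21 = 17640; cumulative 25704; ((W₁ × ((W₂ × W₃) × W₄)) × W₅): 30×21 by 21×30 → 30×30, cost 30·21·30 = 18900; cumulative 44604. Total 44604.
Difference: |34020 − 44604| = 10584.

10584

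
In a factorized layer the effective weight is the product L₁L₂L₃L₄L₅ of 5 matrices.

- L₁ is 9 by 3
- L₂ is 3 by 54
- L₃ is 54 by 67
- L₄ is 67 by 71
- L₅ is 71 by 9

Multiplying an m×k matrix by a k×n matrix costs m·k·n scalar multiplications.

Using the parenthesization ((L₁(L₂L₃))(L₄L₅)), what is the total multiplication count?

60903

(L₂L₃): 3×54 by 54×67 → 3×67, cost 3·54·67 = 10854
(L₁(L₂L₃)): 9×3 by 3×67 → 9×67, cost 9·3·67 = 1809; cumulative 12663
(L₄L₅): 67×71 by 71×9 → 67×9, cost 67·71·9 = 42813
((L₁(L₂L₃))(L₄L₅)): 9×67 by 67×9 → 9×9, cost 9·67·9 = 5427; cumulative 60903
Total: 60903 scalar multiplications.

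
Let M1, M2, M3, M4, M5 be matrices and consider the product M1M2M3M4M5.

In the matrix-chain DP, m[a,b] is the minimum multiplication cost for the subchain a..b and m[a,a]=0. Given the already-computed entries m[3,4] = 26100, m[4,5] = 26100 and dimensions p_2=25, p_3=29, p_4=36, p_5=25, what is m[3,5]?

44225

m[3,5] = min over k∈[3,4] of m[3,k]+m[k+1,5]+p_{2}·p_k·p_{5}.
k=3: 0 + 26100 + 25·29·25 = 44225; k=4: 26100 + 0 + 25·36·25 = 48600.
Minimum: 44225 at k=3.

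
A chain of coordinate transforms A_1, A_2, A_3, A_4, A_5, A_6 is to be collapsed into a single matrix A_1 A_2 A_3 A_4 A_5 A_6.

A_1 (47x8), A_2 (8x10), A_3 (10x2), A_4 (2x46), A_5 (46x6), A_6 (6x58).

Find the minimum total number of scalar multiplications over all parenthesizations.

Adjacent pairs: A_1A_2 = 47·8·10 = 3760; A_2A_3 = 8·10·2 = 160; A_3A_4 = 10·2·46 = 920; A_4A_5 = 2·46·6 = 552; A_5A_6 = 46·6·58 = 16008.
Length 3: A_1..A_3: k=1: 0+160+47·8·2=912; k=2: 3760+0+47·10·2=4700 → min 912 | A_2..A_4: k=2: 0+920+8·10·46=4600; k=3: 160+0+8·2·46=896 → min 896 | A_3..A_5: k=3: 0+552+10·2·6=672; k=4: 920+0+10·46·6=3680 → min 672 | A_4..A_6: k=4: 0+16008+2·46·58=21344; k=5: 552+0+2·6·58=1248 → min 1248.
Length 4: A_1..A_4: k=1: 0+896+47·8·46=18192; k=2: 3760+920+47·10·46=26300; k=3: 912+0+47·2·46=5236 → min 5236 | A_2..A_5: k=2: 0+672+8·10·6=1152; k=3: 160+552+8·2·6=808; k=4: 896+0+8·46·6=3104 → min 808 | A_3..A_6: k=3: 0+1248+10·2·58=2408; k=4: 920+16008+10·46·58=43608; k=5: 672+0+10·6·58=4152 → min 2408.
Length 5: A_1..A_5: k=1: 0+808+47·8·6=3064; k=2: 3760+672+47·10·6=7252; k=3: 912+552+47·2·6=2028; k=4: 5236+0+47·46·6=18208 → min 2028 | A_2..A_6: k=2: 0+2408+8·10·58=7048; k=3: 160+1248+8·2·58=2336; k=4: 896+16008+8·46·58=38248; k=5: 808+0+8·6·58=3592 → min 2336.
Length 6: A_1..A_6: k=1: 0+2336+47·8·58=24144; k=2: 3760+2408+47·10·58=33428; k=3: 912+1248+47·2·58=7612; k=4: 5236+16008+47·46·58=146640; k=5: 2028+0+47·6·58=18384 → min 7612.
Optimal order: ((A_1 (A_2 A_3)) ((A_4 A_5) A_6)) with cost 7612.

7612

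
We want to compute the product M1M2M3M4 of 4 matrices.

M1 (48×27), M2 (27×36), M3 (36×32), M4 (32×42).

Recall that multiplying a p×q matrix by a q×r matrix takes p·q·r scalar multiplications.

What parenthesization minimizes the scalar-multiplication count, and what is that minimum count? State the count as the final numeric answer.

Adjacent pairs: M1M2 = 48·27·36 = 46656; M2M3 = 27·36·32 = 31104; M3M4 = 36·32·42 = 48384.
Length 3: M1..M3: k=1: 0+31104+48·27·32=72576; k=2: 46656+0+48·36·32=101952 → min 72576 | M2..M4: k=2: 0+48384+27·36·42=89208; k=3: 31104+0+27·32·42=67392 → min 67392.
Length 4: M1..M4: k=1: 0+67392+48·27·42=121824; k=2: 46656+48384+48·36·42=167616; k=3: 72576+0+48·32·42=137088 → min 121824.
Optimal parenthesization: (M1((M2M3)M4)) with cost 121824.

121824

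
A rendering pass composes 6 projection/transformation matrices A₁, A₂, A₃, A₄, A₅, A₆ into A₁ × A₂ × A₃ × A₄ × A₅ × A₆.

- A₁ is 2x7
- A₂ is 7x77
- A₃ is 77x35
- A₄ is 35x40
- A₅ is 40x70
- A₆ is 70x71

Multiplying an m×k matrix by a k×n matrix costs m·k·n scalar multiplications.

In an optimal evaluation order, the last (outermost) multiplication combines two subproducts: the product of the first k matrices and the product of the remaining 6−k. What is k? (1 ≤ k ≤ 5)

5

Adjacent pairs: A₁A₂ = 2·7·77 = 1078; A₂A₃ = 7·77·35 = 18865; A₃A₄ = 77·35·40 = 107800; A₄A₅ = 35·40·70 = 98000; A₅A₆ = 40·70·71 = 198800.
Length 3: A₁..A₃: k=1: 0+18865+2·7·35=19355; k=2: 1078+0+2·77·35=6468 → min 6468 | A₂..A₄: k=2: 0+107800+7·77·40=129360; k=3: 18865+0+7·35·40=28665 → min 28665 | A₃..A₅: k=3: 0+98000+77·35·70=286650; k=4: 107800+0+77·40·70=323400 → min 286650 | A₄..A₆: k=4: 0+198800+35·40·71=298200; k=5: 98000+0+35·70·71=271950 → min 271950.
Length 4: A₁..A₄: k=1: 0+28665+2·7·40=29225; k=2: 1078+107800+2·77·40=115038; k=3: 6468+0+2·35·40=9268 → min 9268 | A₂..A₅: k=2: 0+286650+7·77·70=324380; k=3: 18865+98000+7·35·70=134015; k=4: 28665+0+7·40·70=48265 → min 48265 | A₃..A₆: k=3: 0+271950+77·35·71=463295; k=4: 107800+198800+77·40·71=525280; k=5: 286650+0+77·70·71=669340 → min 463295.
Length 5: A₁..A₅: k=1: 0+48265+2·7·70=49245; k=2: 1078+286650+2·77·70=298508; k=3: 6468+98000+2·35·70=109368; k=4: 9268+0+2·40·70=14868 → min 14868 | A₂..A₆: k=2: 0+463295+7·77·71=501564; k=3: 18865+271950+7·35·71=308210; k=4: 28665+198800+7·40·71=247345; k=5: 48265+0+7·70·71=83055 → min 83055.
Top-level splits: k=1: (A₁..A₁)·(A₂..A₆) → 0+83055+2·7·71 = 84049; k=2: (A₁..A₂)·(A₃..A₆) → 1078+463295+2·77·71 = 475307; k=3: (A₁..A₃)·(A₄..A₆) → 6468+271950+2·35·71 = 283388; k=4: (A₁..A₄)·(A₅..A₆) → 9268+198800+2·40·71 = 213748; k=5: (A₁..A₅)·(A₆..A₆) → 14868+0+2·70·71 = 24808.
Best split is after A₅, i.e. k = 5.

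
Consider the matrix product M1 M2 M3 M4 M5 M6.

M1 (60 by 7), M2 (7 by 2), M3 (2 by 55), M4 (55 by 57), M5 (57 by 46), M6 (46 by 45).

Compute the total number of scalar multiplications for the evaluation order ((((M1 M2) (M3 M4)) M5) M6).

295470

(M1 M2): 60×7 by 7×2 → 60×2, cost 60·7·2 = 840
(M3 M4): 2×55 by 55×57 → 2×57, cost 2·55·57 = 6270
((M1 M2) (M3 M4)): 60×2 by 2×57 → 60×57, cost 60·2·57 = 6840; cumulative 13950
(((M1 M2) (M3 M4)) M5): 60×57 by 57×46 → 60×46, cost 60·57·46 = 157320; cumulative 171270
((((M1 M2) (M3 M4)) M5) M6): 60×46 by 46×45 → 60×45, cost 60·46·45 = 124200; cumulative 295470
Total: 295470 scalar multiplications.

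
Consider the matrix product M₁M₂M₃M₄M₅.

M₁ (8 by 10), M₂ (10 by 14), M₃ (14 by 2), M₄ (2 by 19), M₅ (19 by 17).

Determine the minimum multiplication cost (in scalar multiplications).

Adjacent pairs: M₁M₂ = 8·10·14 = 1120; M₂M₃ = 10·14·2 = 280; M₃M₄ = 14·2·19 = 532; M₄M₅ = 2·19·17 = 646.
Length 3: M₁..M₃: k=1: 0+280+8·10·2=440; k=2: 1120+0+8·14·2=1344 → min 440 | M₂..M₄: k=2: 0+532+10·14·19=3192; k=3: 280+0+10·2·19=660 → min 660 | M₃..M₅: k=3: 0+646+14·2·17=1122; k=4: 532+0+14·19·17=5054 → min 1122.
Length 4: M₁..M₄: k=1: 0+660+8·10·19=2180; k=2: 1120+532+8·14·19=3780; k=3: 440+0+8·2·19=744 → min 744 | M₂..M₅: k=2: 0+1122+10·14·17=3502; k=3: 280+646+10·2·17=1266; k=4: 660+0+10·19·17=3890 → min 1266.
Length 5: M₁..M₅: k=1: 0+1266+8·10·17=2626; k=2: 1120+1122+8·14·17=4146; k=3: 440+646+8·2·17=1358; k=4: 744+0+8·19·17=3328 → min 1358.
Optimal order: ((M₁(M₂M₃))(M₄M₅)) with cost 1358.

1358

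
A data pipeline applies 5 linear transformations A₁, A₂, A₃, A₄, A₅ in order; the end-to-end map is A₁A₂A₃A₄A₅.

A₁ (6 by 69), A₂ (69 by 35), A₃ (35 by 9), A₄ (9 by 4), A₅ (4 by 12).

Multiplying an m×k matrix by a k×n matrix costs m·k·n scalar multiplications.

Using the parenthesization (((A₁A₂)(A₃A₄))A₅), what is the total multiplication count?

16878

(A₁A₂): 6×69 by 69×35 → 6×35, cost 6·69·35 = 14490
(A₃A₄): 35×9 by 9×4 → 35×4, cost 35·9·4 = 1260
((A₁A₂)(A₃A₄)): 6×35 by 35×4 → 6×4, cost 6·35·4 = 840; cumulative 16590
(((A₁A₂)(A₃A₄))A₅): 6×4 by 4×12 → 6×12, cost 6·4·12 = 288; cumulative 16878
Total: 16878 scalar multiplications.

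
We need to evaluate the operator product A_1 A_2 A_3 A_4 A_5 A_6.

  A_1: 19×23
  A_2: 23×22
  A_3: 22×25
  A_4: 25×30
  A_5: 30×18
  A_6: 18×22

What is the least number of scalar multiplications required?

Adjacent pairs: A_1A_2 = 19·23·22 = 9614; A_2A_3 = 23·22·25 = 12650; A_3A_4 = 22·25·30 = 16500; A_4A_5 = 25·30·18 = 13500; A_5A_6 = 30·18·22 = 11880.
Length 3: A_1..A_3: k=1: 0+12650+19·23·25=23575; k=2: 9614+0+19·22·25=20064 → min 20064 | A_2..A_4: k=2: 0+16500+23·22·30=31680; k=3: 12650+0+23·25·30=29900 → min 29900 | A_3..A_5: k=3: 0+13500+22·25·18=23400; k=4: 16500+0+22·30·18=28380 → min 23400 | A_4..A_6: k=4: 0+11880+25·30·22=28380; k=5: 13500+0+25·18·22=23400 → min 23400.
Length 4: A_1..A_4: k=1: 0+29900+19·23·30=43010; k=2: 9614+16500+19·22·30=38654; k=3: 20064+0+19·25·30=34314 → min 34314 | A_2..A_5: k=2: 0+23400+23·22·18=32508; k=3: 12650+13500+23·25·18=36500; k=4: 29900+0+23·30·18=42320 → min 32508 | A_3..A_6: k=3: 0+23400+22·25·22=35500; k=4: 16500+11880+22·30·22=42900; k=5: 23400+0+22·18·22=32112 → min 32112.
Length 5: A_1..A_5: k=1: 0+32508+19·23·18=40374; k=2: 9614+23400+19·22·18=40538; k=3: 20064+13500+19·25·18=42114; k=4: 34314+0+19·30·18=44574 → min 40374 | A_2..A_6: k=2: 0+32112+23·22·22=43244; k=3: 12650+23400+23·25·22=48700; k=4: 29900+11880+23·30·22=56960; k=5: 32508+0+23·18·22=41616 → min 41616.
Length 6: A_1..A_6: k=1: 0+41616+19·23·22=51230; k=2: 9614+32112+19·22·22=50922; k=3: 20064+23400+19·25·22=53914; k=4: 34314+11880+19·30·22=58734; k=5: 40374+0+19·18·22=47898 → min 47898.
Optimal order: ((A_1 (A_2 (A_3 (A_4 A_5)))) A_6) with cost 47898.

47898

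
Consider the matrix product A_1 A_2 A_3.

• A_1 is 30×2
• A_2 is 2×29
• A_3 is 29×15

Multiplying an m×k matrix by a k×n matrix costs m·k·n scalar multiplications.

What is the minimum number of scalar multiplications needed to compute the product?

1770

Order (A_1 (A_2 A_3)): (A_2 A_3): 2×29 by 29×15 → 2×15, cost 2·29·15 = 870; (A_1 (A_2 A_3)): 30×2 by 2×15 → 30×15, cost 30·2·15 = 900; cumulative 1770. Total 1770.
Order ((A_1 A_2) A_3): (A_1 A_2): 30×2 by 2×29 → 30×29, cost 30·2·29 = 1740; ((A_1 A_2) A_3): 30×29 by 29×15 → 30×15, cost 30·29·15 = 13050; cumulative 14790. Total 14790.
Minimum: 1770.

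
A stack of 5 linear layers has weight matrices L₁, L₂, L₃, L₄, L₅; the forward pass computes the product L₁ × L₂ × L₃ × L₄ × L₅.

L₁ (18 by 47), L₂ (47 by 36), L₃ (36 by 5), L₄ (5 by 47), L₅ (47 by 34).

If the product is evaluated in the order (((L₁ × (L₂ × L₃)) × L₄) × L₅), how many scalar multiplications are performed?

45684

(L₂ × L₃): 47×36 by 36×5 → 47×5, cost 47·36·5 = 8460
(L₁ × (L₂ × L₃)): 18×47 by 47×5 → 18×5, cost 18·47·5 = 4230; cumulative 12690
((L₁ × (L₂ × L₃)) × L₄): 18×5 by 5×47 → 18×47, cost 18·5·47 = 4230; cumulative 16920
(((L₁ × (L₂ × L₃)) × L₄) × L₅): 18×47 by 47×34 → 18×34, cost 18·47·34 = 28764; cumulative 45684
Total: 45684 scalar multiplications.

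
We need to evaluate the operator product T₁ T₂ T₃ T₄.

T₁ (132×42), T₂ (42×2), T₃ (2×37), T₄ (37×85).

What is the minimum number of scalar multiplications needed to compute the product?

Adjacent pairs: T₁T₂ = 132·42·2 = 11088; T₂T₃ = 42·2·37 = 3108; T₃T₄ = 2·37·85 = 6290.
Length 3: T₁..T₃: k=1: 0+3108+132·42·37=208236; k=2: 11088+0+132·2·37=20856 → min 20856 | T₂..T₄: k=2: 0+6290+42·2·85=13430; k=3: 3108+0+42·37·85=135198 → min 13430.
Length 4: T₁..T₄: k=1: 0+13430+132·42·85=484670; k=2: 11088+6290+132·2·85=39818; k=3: 20856+0+132·37·85=435996 → min 39818.
Optimal order: ((T₁ T₂) (T₃ T₄)) with cost 39818.

39818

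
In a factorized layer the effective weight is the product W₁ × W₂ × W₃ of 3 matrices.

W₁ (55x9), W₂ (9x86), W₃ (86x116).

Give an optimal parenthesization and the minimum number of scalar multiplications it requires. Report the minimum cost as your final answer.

(W₁ × (W₂ × W₃)): cost 147204.
((W₁ × W₂) × W₃): cost 591250.
Optimal: (W₁ × (W₂ × W₃)) with cost 147204.

147204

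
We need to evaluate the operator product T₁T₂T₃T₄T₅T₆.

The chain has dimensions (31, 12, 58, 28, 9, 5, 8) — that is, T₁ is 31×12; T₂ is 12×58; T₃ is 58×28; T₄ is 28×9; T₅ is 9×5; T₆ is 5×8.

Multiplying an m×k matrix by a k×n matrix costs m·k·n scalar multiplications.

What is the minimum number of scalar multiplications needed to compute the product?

15960

Adjacent pairs: T₁T₂ = 31·12·58 = 21576; T₂T₃ = 12·58·28 = 19488; T₃T₄ = 58·28·9 = 14616; T₄T₅ = 28·9·5 = 1260; T₅T₆ = 9·5·8 = 360.
Length 3: T₁..T₃: k=1: 0+19488+31·12·28=29904; k=2: 21576+0+31·58·28=71920 → min 29904 | T₂..T₄: k=2: 0+14616+12·58·9=20880; k=3: 19488+0+12·28·9=22512 → min 20880 | T₃..T₅: k=3: 0+1260+58·28·5=9380; k=4: 14616+0+58·9·5=17226 → min 9380 | T₄..T₆: k=4: 0+360+28·9·8=2376; k=5: 1260+0+28·5·8=2380 → min 2376.
Length 4: T₁..T₄: k=1: 0+20880+31·12·9=24228; k=2: 21576+14616+31·58·9=52374; k=3: 29904+0+31·28·9=37716 → min 24228 | T₂..T₅: k=2: 0+9380+12·58·5=12860; k=3: 19488+1260+12·28·5=22428; k=4: 20880+0+12·9·5=21420 → min 12860 | T₃..T₆: k=3: 0+2376+58·28·8=15368; k=4: 14616+360+58·9·8=19152; k=5: 9380+0+58·5·8=11700 → min 11700.
Length 5: T₁..T₅: k=1: 0+12860+31·12·5=14720; k=2: 21576+9380+31·58·5=39946; k=3: 29904+1260+31·28·5=35504; k=4: 24228+0+31·9·5=25623 → min 14720 | T₂..T₆: k=2: 0+11700+12·58·8=17268; k=3: 19488+2376+12·28·8=24552; k=4: 20880+360+12·9·8=22104; k=5: 12860+0+12·5·8=13340 → min 13340.
Length 6: T₁..T₆: k=1: 0+13340+31·12·8=16316; k=2: 21576+11700+31·58·8=47660; k=3: 29904+2376+31·28·8=39224; k=4: 24228+360+31·9·8=26820; k=5: 14720+0+31·5·8=15960 → min 15960.
Optimal order: ((T₁(T₂(T₃(T₄T₅))))T₆) with cost 15960.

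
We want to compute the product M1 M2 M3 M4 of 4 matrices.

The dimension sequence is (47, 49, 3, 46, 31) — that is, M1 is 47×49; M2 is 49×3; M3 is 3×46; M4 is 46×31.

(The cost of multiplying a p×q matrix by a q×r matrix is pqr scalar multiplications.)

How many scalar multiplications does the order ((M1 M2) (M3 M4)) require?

(M1 M2): 47×49 by 49×3 → 47×3, cost 47·49·3 = 6909
(M3 M4): 3×46 by 46×31 → 3×31, cost 3·46·31 = 4278
((M1 M2) (M3 M4)): 47×3 by 3×31 → 47×31, cost 47·3·31 = 4371; cumulative 15558
Total: 15558 scalar multiplications.

15558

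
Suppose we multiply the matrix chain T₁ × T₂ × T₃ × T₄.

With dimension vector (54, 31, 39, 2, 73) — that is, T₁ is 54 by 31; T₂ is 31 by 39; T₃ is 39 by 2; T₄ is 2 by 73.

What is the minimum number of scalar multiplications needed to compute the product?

Adjacent pairs: T₁T₂ = 54·31·39 = 65286; T₂T₃ = 31·39·2 = 2418; T₃T₄ = 39·2·73 = 5694.
Length 3: T₁..T₃: k=1: 0+2418+54·31·2=5766; k=2: 65286+0+54·39·2=69498 → min 5766 | T₂..T₄: k=2: 0+5694+31·39·73=93951; k=3: 2418+0+31·2·73=6944 → min 6944.
Length 4: T₁..T₄: k=1: 0+6944+54·31·73=129146; k=2: 65286+5694+54·39·73=224718; k=3: 5766+0+54·2·73=13650 → min 13650.
Optimal order: ((T₁ × (T₂ × T₃)) × T₄) with cost 13650.

13650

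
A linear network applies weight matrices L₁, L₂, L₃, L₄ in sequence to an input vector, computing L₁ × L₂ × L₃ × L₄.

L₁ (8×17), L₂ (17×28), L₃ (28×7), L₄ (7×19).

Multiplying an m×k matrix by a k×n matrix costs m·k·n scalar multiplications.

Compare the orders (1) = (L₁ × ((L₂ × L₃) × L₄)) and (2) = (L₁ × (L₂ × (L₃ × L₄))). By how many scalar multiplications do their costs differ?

7175

Order (1) = (L₁ × ((L₂ × L₃) × L₄)): (L₂ × L₃): 17×28 by 28×7 → 17×7, cost 17·28·7 = 3332; ((L₂ × L₃) × L₄): 17×7 by 7×19 → 17×19, cost 17·7·19 = 2261; cumulative 5593; (L₁ × ((L₂ × L₃) × L₄)): 8×17 by 17×19 → 8×19, cost 8·17·19 = 2584; cumulative 8177. Total 8177.
Order (2) = (L₁ × (L₂ × (L₃ × L₄))): (L₃ × L₄): 28×7 by 7×19 → 28×19, cost 28·7·19 = 3724; (L₂ × (L₃ × L₄)): 17×28 by 28×19 → 17×19, cost 17·28·19 = 9044; cumulative 12768; (L₁ × (L₂ × (L₃ × L₄))): 8×17 by 17×19 → 8×19, cost 8·17·19 = 2584; cumulative 15352. Total 15352.
Difference: |8177 − 15352| = 7175.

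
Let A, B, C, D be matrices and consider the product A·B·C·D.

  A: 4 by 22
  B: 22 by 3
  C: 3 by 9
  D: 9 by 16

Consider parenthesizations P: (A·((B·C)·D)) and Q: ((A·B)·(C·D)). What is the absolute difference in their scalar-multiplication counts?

Order P = (A·((B·C)·D)): (B·C): 22×3 by 3×9 → 22×9, cost 22·3·9 = 594; ((B·C)·D): 22×9 by 9×16 → 22×16, cost 22·9·16 = 3168; cumulative 3762; (A·((B·C)·D)): 4×22 by 22×16 → 4×16, cost 4·22·16 = 1408; cumulative 5170. Total 5170.
Order Q = ((A·B)·(C·D)): (A·B): 4×22 by 22×3 → 4×3, cost 4·22·3 = 264; (C·D): 3×9 by 9×16 → 3×16, cost 3·9·16 = 432; ((A·B)·(C·D)): 4×3 by 3×16 → 4×16, cost 4·3·16 = 192; cumulative 888. Total 888.
Difference: |5170 − 888| = 4282.

4282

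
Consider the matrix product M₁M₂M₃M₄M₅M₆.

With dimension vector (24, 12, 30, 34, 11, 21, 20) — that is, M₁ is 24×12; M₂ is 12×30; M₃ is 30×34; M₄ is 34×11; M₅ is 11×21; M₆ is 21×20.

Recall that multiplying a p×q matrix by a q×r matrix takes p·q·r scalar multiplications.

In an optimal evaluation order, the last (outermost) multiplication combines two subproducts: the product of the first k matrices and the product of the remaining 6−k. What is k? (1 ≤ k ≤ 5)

1

Adjacent pairs: M₁M₂ = 24·12·30 = 8640; M₂M₃ = 12·30·34 = 12240; M₃M₄ = 30·34·11 = 11220; M₄M₅ = 34·11·21 = 7854; M₅M₆ = 11·21·20 = 4620.
Length 3: M₁..M₃: k=1: 0+12240+24·12·34=22032; k=2: 8640+0+24·30·34=33120 → min 22032 | M₂..M₄: k=2: 0+11220+12·30·11=15180; k=3: 12240+0+12·34·11=16728 → min 15180 | M₃..M₅: k=3: 0+7854+30·34·21=29274; k=4: 11220+0+30·11·21=18150 → min 18150 | M₄..M₆: k=4: 0+4620+34·11·20=12100; k=5: 7854+0+34·21·20=22134 → min 12100.
Length 4: M₁..M₄: k=1: 0+15180+24·12·11=18348; k=2: 8640+11220+24·30·11=27780; k=3: 22032+0+24·34·11=31008 → min 18348 | M₂..M₅: k=2: 0+18150+12·30·21=25710; k=3: 12240+7854+12·34·21=28662; k=4: 15180+0+12·11·21=17952 → min 17952 | M₃..M₆: k=3: 0+12100+30·34·20=32500; k=4: 11220+4620+30·11·20=22440; k=5: 18150+0+30·21·20=30750 → min 22440.
Length 5: M₁..M₅: k=1: 0+17952+24·12·21=24000; k=2: 8640+18150+24·30·21=41910; k=3: 22032+7854+24·34·21=47022; k=4: 18348+0+24·11·21=23892 → min 23892 | M₂..M₆: k=2: 0+22440+12·30·20=29640; k=3: 12240+12100+12·34·20=32500; k=4: 15180+4620+12·11·20=22440; k=5: 17952+0+12·21·20=22992 → min 22440.
Top-level splits: k=1: (M₁..M₁)·(M₂..M₆) → 0+22440+24·12·20 = 28200; k=2: (M₁..M₂)·(M₃..M₆) → 8640+22440+24·30·20 = 45480; k=3: (M₁..M₃)·(M₄..M₆) → 22032+12100+24·34·20 = 50452; k=4: (M₁..M₄)·(M₅..M₆) → 18348+4620+24·11·20 = 28248; k=5: (M₁..M₅)·(M₆..M₆) → 23892+0+24·21·20 = 33972.
Best split is after M₁, i.e. k = 1.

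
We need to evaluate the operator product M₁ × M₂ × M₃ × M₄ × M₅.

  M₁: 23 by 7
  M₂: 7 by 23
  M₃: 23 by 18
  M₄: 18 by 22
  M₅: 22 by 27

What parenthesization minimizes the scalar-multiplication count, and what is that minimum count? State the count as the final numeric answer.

Adjacent pairs: M₁M₂ = 23·7·23 = 3703; M₂M₃ = 7·23·18 = 2898; M₃M₄ = 23·18·22 = 9108; M₄M₅ = 18·22·27 = 10692.
Length 3: M₁..M₃: k=1: 0+2898+23·7·18=5796; k=2: 3703+0+23·23·18=13225 → min 5796 | M₂..M₄: k=2: 0+9108+7·23·22=12650; k=3: 2898+0+7·18·22=5670 → min 5670 | M₃..M₅: k=3: 0+10692+23·18·27=21870; k=4: 9108+0+23·22·27=22770 → min 21870.
Length 4: M₁..M₄: k=1: 0+5670+23·7·22=9212; k=2: 3703+9108+23·23·22=24449; k=3: 5796+0+23·18·22=14904 → min 9212 | M₂..M₅: k=2: 0+21870+7·23·27=26217; k=3: 2898+10692+7·18·27=16992; k=4: 5670+0+7·22·27=9828 → min 9828.
Length 5: M₁..M₅: k=1: 0+9828+23·7·27=14175; k=2: 3703+21870+23·23·27=39856; k=3: 5796+10692+23·18·27=27666; k=4: 9212+0+23·22·27=22874 → min 14175.
Optimal parenthesization: (M₁ × (((M₂ × M₃) × M₄) × M₅)) with cost 14175.

14175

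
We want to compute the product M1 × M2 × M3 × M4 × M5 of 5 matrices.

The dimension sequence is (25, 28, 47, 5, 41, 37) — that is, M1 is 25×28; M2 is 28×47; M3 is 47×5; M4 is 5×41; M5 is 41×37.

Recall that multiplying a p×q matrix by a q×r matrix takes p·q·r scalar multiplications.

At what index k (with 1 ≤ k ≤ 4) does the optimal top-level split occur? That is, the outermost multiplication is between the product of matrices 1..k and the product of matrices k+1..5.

Adjacent pairs: M1M2 = 25·28·47 = 32900; M2M3 = 28·47·5 = 6580; M3M4 = 47·5·41 = 9635; M4M5 = 5·41·37 = 7585.
Length 3: M1..M3: k=1: 0+6580+25·28·5=10080; k=2: 32900+0+25·47·5=38775 → min 10080 | M2..M4: k=2: 0+9635+28·47·41=63591; k=3: 6580+0+28·5·41=12320 → min 12320 | M3..M5: k=3: 0+7585+47·5·37=16280; k=4: 9635+0+47·41·37=80934 → min 16280.
Length 4: M1..M4: k=1: 0+12320+25·28·41=41020; k=2: 32900+9635+25·47·41=90710; k=3: 10080+0+25·5·41=15205 → min 15205 | M2..M5: k=2: 0+16280+28·47·37=64972; k=3: 6580+7585+28·5·37=19345; k=4: 12320+0+28·41·37=54796 → min 19345.
Top-level splits: k=1: (M1..M1)·(M2..M5) → 0+19345+25·28·37 = 45245; k=2: (M1..M2)·(M3..M5) → 32900+16280+25·47·37 = 92655; k=3: (M1..M3)·(M4..M5) → 10080+7585+25·5·37 = 22290; k=4: (M1..M4)·(M5..M5) → 15205+0+25·41·37 = 53130.
Best split is after M3, i.e. k = 3.

3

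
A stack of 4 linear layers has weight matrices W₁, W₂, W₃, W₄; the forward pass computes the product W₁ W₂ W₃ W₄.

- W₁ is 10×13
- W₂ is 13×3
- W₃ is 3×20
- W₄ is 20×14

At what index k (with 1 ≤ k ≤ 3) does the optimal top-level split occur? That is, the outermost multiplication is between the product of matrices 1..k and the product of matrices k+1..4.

Adjacent pairs: W₁W₂ = 10·13·3 = 390; W₂W₃ = 13·3·20 = 780; W₃W₄ = 3·20·14 = 840.
Length 3: W₁..W₃: k=1: 0+780+10·13·20=3380; k=2: 390+0+10·3·20=990 → min 990 | W₂..W₄: k=2: 0+840+13·3·14=1386; k=3: 780+0+13·20·14=4420 → min 1386.
Top-level splits: k=1: (W₁..W₁)·(W₂..W₄) → 0+1386+10·13·14 = 3206; k=2: (W₁..W₂)·(W₃..W₄) → 390+840+10·3·14 = 1650; k=3: (W₁..W₃)·(W₄..W₄) → 990+0+10·20·14 = 3790.
Best split is after W₂, i.e. k = 2.

2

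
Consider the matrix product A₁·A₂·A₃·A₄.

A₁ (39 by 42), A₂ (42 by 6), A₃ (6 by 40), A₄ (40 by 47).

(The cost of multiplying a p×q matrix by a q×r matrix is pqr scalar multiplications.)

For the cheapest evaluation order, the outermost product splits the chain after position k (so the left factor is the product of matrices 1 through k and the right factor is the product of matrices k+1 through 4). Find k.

2

Adjacent pairs: A₁A₂ = 39·42·6 = 9828; A₂A₃ = 42·6·40 = 10080; A₃A₄ = 6·40·47 = 11280.
Length 3: A₁..A₃: k=1: 0+10080+39·42·40=75600; k=2: 9828+0+39·6·40=19188 → min 19188 | A₂..A₄: k=2: 0+11280+42·6·47=23124; k=3: 10080+0+42·40·47=89040 → min 23124.
Top-level splits: k=1: (A₁..A₁)·(A₂..A₄) → 0+23124+39·42·47 = 100110; k=2: (A₁..A₂)·(A₃..A₄) → 9828+11280+39·6·47 = 32106; k=3: (A₁..A₃)·(A₄..A₄) → 19188+0+39·40·47 = 92508.
Best split is after A₂, i.e. k = 2.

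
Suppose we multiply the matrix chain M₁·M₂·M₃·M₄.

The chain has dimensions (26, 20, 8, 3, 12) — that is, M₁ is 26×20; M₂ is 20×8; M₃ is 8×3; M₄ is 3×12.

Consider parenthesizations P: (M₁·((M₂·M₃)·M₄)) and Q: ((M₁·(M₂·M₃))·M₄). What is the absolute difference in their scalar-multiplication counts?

4464

Order P = (M₁·((M₂·M₃)·M₄)): (M₂·M₃): 20×8 by 8×3 → 20×3, cost 20·8·3 = 480; ((M₂·M₃)·M₄): 20×3 by 3×12 → 20×12, cost 20·3·12 = 720; cumulative 1200; (M₁·((M₂·M₃)·M₄)): 26×20 by 20×12 → 26×12, cost 26·20·12 = 6240; cumulative 7440. Total 7440.
Order Q = ((M₁·(M₂·M₃))·M₄): (M₂·M₃): 20×8 by 8×3 → 20×3, cost 20·8·3 = 480; (M₁·(M₂·M₃)): 26×20 by 20×3 → 26×3, cost 26·20·3 = 1560; cumulative 2040; ((M₁·(M₂·M₃))·M₄): 26×3 by 3×12 → 26×12, cost 26·3·12 = 936; cumulative 2976. Total 2976.
Difference: |7440 − 2976| = 4464.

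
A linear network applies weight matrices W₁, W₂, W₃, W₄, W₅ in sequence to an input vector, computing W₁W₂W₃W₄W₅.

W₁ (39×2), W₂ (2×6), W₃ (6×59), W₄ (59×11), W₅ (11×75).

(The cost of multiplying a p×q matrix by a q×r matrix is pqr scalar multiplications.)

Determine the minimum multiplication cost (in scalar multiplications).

9506

Adjacent pairs: W₁W₂ = 39·2·6 = 468; W₂W₃ = 2·6·59 = 708; W₃W₄ = 6·59·11 = 3894; W₄W₅ = 59·11·75 = 48675.
Length 3: W₁..W₃: k=1: 0+708+39·2·59=5310; k=2: 468+0+39·6·59=14274 → min 5310 | W₂..W₄: k=2: 0+3894+2·6·11=4026; k=3: 708+0+2·59·11=2006 → min 2006 | W₃..W₅: k=3: 0+48675+6·59·75=75225; k=4: 3894+0+6·11·75=8844 → min 8844.
Length 4: W₁..W₄: k=1: 0+2006+39·2·11=2864; k=2: 468+3894+39·6·11=6936; k=3: 5310+0+39·59·11=30621 → min 2864 | W₂..W₅: k=2: 0+8844+2·6·75=9744; k=3: 708+48675+2·59·75=58233; k=4: 2006+0+2·11·75=3656 → min 3656.
Length 5: W₁..W₅: k=1: 0+3656+39·2·75=9506; k=2: 468+8844+39·6·75=26862; k=3: 5310+48675+39·59·75=226560; k=4: 2864+0+39·11·75=35039 → min 9506.
Optimal order: (W₁(((W₂W₃)W₄)W₅)) with cost 9506.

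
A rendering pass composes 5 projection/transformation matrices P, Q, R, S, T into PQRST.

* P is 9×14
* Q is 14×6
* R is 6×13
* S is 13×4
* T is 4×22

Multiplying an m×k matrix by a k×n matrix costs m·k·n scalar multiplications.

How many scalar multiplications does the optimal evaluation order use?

Adjacent pairs: PQ = 9·14·6 = 756; QR = 14·6·13 = 1092; RS = 6·13·4 = 312; ST = 13·4·22 = 1144.
Length 3: P..R: k=1: 0+1092+9·14·13=2730; k=2: 756+0+9·6·13=1458 → min 1458 | Q..S: k=2: 0+312+14·6·4=648; k=3: 1092+0+14·13·4=1820 → min 648 | R..T: k=3: 0+1144+6·13·22=2860; k=4: 312+0+6·4·22=840 → min 840.
Length 4: P..S: k=1: 0+648+9·14·4=1152; k=2: 756+312+9·6·4=1284; k=3: 1458+0+9·13·4=1926 → min 1152 | Q..T: k=2: 0+840+14·6·22=2688; k=3: 1092+1144+14·13·22=6240; k=4: 648+0+14·4·22=1880 → min 1880.
Length 5: P..T: k=1: 0+1880+9·14·22=4652; k=2: 756+840+9·6·22=2784; k=3: 1458+1144+9·13·22=5176; k=4: 1152+0+9·4·22=1944 → min 1944.
Optimal order: ((P(Q(RS)))T) with cost 1944.

1944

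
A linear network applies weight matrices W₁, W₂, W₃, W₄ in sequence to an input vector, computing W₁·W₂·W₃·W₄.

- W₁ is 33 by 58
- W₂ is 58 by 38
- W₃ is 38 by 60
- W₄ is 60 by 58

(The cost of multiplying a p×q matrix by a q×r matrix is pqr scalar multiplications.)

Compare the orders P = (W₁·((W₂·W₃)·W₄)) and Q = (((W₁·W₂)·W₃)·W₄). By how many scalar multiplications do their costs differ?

182280

Order P = (W₁·((W₂·W₃)·W₄)): (W₂·W₃): 58×38 by 38×60 → 58×60, cost 58·38·60 = 132240; ((W₂·W₃)·W₄): 58×60 by 60×58 → 58×58, cost 58·60·58 = 201840; cumulative 334080; (W₁·((W₂·W₃)·W₄)): 33×58 by 58×58 → 33×58, cost 33·58·58 = 111012; cumulative 445092. Total 445092.
Order Q = (((W₁·W₂)·W₃)·W₄): (W₁·W₂): 33×58 by 58×38 → 33×38, cost 33·58·38 = 72732; ((W₁·W₂)·W₃): 33×38 by 38×60 → 33×60, cost 33·38·60 = 75240; cumulative 147972; (((W₁·W₂)·W₃)·W₄): 33×60 by 60×58 → 33×58, cost 33·60·58 = 114840; cumulative 262812. Total 262812.
Difference: |445092 − 262812| = 182280.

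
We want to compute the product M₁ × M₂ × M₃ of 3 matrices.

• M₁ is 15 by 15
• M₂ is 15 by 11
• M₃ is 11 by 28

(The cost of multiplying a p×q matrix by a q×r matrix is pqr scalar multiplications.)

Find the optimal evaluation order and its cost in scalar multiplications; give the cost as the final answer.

7095

(M₁ × (M₂ × M₃)): cost 10920.
((M₁ × M₂) × M₃): cost 7095.
Optimal: ((M₁ × M₂) × M₃) with cost 7095.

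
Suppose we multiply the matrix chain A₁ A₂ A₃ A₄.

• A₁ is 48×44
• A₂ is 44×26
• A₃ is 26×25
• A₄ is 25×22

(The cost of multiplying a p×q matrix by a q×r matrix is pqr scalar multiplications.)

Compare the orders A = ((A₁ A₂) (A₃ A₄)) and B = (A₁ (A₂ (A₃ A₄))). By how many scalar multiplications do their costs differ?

10736

Order A = ((A₁ A₂) (A₃ A₄)): (A₁ A₂): 48×44 by 44×26 → 48×26, cost 48·44·26 = 54912; (A₃ A₄): 26×25 by 25×22 → 26×22, cost 26·25·22 = 14300; ((A₁ A₂) (A₃ A₄)): 48×26 by 26×22 → 48×22, cost 48·26·22 = 27456; cumulative 96668. Total 96668.
Order B = (A₁ (A₂ (A₃ A₄))): (A₃ A₄): 26×25 by 25×22 → 26×22, cost 26·25·22 = 14300; (A₂ (A₃ A₄)): 44×26 by 26×22 → 44×22, cost 44·26·22 = 25168; cumulative 39468; (A₁ (A₂ (A₃ A₄))): 48×44 by 44×22 → 48×22, cost 48·44·22 = 46464; cumulative 85932. Total 85932.
Difference: |96668 − 85932| = 10736.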